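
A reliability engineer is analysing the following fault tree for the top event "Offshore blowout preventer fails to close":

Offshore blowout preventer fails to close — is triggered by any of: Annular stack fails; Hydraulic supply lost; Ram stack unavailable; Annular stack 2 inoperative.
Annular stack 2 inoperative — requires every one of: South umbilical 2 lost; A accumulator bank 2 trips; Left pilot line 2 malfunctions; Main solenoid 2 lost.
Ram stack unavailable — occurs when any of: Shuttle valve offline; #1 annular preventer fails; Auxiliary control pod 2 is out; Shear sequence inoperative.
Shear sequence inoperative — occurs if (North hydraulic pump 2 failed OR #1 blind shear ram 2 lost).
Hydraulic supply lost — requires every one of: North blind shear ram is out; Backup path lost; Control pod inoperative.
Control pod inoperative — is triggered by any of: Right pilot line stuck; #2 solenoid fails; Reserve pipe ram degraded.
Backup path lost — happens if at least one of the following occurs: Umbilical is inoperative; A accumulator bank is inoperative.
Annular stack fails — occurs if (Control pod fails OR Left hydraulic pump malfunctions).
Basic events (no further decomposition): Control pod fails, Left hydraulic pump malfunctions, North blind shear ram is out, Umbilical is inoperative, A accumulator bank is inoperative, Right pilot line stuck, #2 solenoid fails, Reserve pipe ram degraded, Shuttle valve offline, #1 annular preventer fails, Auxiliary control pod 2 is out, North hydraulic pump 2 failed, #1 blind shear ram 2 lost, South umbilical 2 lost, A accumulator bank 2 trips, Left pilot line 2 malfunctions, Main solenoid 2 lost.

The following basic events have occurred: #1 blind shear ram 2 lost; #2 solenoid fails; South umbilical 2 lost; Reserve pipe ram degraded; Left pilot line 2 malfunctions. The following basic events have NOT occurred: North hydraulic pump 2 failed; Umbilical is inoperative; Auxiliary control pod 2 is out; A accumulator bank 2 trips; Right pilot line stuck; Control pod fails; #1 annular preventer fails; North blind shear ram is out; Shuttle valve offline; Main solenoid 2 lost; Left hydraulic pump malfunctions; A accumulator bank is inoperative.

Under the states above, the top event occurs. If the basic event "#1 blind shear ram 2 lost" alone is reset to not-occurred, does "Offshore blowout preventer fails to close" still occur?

Counterfactual: set "#1 blind shear ram 2 lost" to not occurred.
Annular stack fails [OR]: Control pod fails=not, Left hydraulic pump malfunctions=not → no input occurs → does not occur.
Backup path lost [OR]: Umbilical is inoperative=not, A accumulator bank is inoperative=not → no input occurs → does not occur.
Control pod inoperative [OR]: Right pilot line stuck=not, #2 solenoid fails=occurs, Reserve pipe ram degraded=occurs → at least one input occurs → occurs.
Hydraulic supply lost [AND]: North blind shear ram is out=not, Backup path lost=not, Control pod inoperative=occurs → not all inputs occur → does not occur.
Shear sequence inoperative [OR]: North hydraulic pump 2 failed=not, #1 blind shear ram 2 lost=not → no input occurs → does not occur.
Ram stack unavailable [OR]: Shuttle valve offline=not, #1 annular preventer fails=not, Auxiliary control pod 2 is out=not, Shear sequence inoperative=not → no input occurs → does not occur.
Annular stack 2 inoperative [AND]: South umbilical 2 lost=occurs, A accumulator bank 2 trips=not, Left pilot line 2 malfunctions=occurs, Main solenoid 2 lost=not → not all inputs occur → does not occur.
Offshore blowout preventer fails to close [OR]: Annular stack fails=not, Hydraulic supply lost=not, Ram stack unavailable=not, Annular stack 2 inoperative=not → no input occurs → does not occur.

No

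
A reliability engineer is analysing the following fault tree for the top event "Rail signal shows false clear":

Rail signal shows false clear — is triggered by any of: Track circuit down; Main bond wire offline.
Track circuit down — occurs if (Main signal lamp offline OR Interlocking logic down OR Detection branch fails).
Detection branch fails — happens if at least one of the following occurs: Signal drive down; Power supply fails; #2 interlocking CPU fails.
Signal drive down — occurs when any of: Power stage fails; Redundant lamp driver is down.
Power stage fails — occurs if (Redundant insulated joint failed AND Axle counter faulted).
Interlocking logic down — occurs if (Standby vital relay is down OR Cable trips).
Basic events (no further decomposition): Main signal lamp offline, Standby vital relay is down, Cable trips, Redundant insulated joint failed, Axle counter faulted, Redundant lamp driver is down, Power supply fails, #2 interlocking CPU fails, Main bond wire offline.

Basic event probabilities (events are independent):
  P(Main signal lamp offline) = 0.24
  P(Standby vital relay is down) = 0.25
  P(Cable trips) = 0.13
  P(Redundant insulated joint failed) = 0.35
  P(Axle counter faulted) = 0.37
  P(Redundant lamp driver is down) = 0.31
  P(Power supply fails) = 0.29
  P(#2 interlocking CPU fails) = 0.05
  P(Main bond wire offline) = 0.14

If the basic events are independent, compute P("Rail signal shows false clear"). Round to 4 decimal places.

P(Interlocking logic down) [OR] = 1 − (1−0.25) × (1−0.13) = 0.347500
P(Power stage fails) [AND] = 0.35 × 0.37 = 0.129500
P(Signal drive down) [OR] = 1 − (1−0.129500) × (1−0.31) = 0.399355
P(Detection branch fails) [OR] = 1 − (1−0.399355) × (1−0.29) × (1−0.05) = 0.594865
P(Track circuit down) [OR] = 1 − (1−0.24) × (1−0.347500) × (1−0.594865) = 0.799094
P(Rail signal shows false clear) [OR] = 1 − (1−0.799094) × (1−0.14) = 0.827221
Rounded to 4 decimal places: P(Rail signal shows false clear) ≈ 0.8272.

0.8272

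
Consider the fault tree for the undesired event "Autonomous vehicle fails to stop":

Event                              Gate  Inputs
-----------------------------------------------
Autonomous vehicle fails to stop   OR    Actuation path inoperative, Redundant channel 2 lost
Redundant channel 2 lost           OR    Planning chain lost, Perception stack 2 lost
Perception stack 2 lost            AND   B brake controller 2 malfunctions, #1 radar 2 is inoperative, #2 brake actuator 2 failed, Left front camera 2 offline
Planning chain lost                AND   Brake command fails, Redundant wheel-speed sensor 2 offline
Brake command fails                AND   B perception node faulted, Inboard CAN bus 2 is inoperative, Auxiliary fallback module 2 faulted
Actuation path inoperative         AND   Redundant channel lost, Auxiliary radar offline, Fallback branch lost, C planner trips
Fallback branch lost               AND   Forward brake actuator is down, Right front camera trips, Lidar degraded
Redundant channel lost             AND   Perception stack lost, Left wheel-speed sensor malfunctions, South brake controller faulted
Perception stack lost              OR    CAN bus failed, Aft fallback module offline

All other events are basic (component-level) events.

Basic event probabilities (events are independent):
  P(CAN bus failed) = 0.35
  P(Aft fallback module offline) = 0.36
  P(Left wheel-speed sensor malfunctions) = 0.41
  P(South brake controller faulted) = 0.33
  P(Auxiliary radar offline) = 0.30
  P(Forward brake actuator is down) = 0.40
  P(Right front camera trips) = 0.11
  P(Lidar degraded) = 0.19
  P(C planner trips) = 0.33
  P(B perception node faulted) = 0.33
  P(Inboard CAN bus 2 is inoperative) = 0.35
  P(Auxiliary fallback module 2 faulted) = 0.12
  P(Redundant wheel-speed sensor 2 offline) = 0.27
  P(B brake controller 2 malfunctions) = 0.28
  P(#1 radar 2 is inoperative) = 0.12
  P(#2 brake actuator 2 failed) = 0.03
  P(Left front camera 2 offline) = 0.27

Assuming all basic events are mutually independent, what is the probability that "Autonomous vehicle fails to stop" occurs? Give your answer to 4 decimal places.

0.0041

P(Perception stack lost) [OR] = 1 − (1−0.35) × (1−0.36) = 0.584000
P(Redundant channel lost) [AND] = 0.584000 × 0.41 × 0.33 = 0.079015
P(Fallback branch lost) [AND] = 0.40 × 0.11 × 0.19 = 0.008360
P(Actuation path inoperative) [AND] = 0.079015 × 0.30 × 0.008360 × 0.33 = 0.000065
P(Brake command fails) [AND] = 0.33 × 0.35 × 0.12 = 0.013860
P(Planning chain lost) [AND] = 0.013860 × 0.27 = 0.003742
P(Perception stack 2 lost) [AND] = 0.28 × 0.12 × 0.03 × 0.27 = 0.000272
P(Redundant channel 2 lost) [OR] = 1 − (1−0.003742) × (1−0.000272) = 0.004013
P(Autonomous vehicle fails to stop) [OR] = 1 − (1−0.000065) × (1−0.004013) = 0.004078
Rounded to 4 decimal places: P(Autonomous vehicle fails to stop) ≈ 0.0041.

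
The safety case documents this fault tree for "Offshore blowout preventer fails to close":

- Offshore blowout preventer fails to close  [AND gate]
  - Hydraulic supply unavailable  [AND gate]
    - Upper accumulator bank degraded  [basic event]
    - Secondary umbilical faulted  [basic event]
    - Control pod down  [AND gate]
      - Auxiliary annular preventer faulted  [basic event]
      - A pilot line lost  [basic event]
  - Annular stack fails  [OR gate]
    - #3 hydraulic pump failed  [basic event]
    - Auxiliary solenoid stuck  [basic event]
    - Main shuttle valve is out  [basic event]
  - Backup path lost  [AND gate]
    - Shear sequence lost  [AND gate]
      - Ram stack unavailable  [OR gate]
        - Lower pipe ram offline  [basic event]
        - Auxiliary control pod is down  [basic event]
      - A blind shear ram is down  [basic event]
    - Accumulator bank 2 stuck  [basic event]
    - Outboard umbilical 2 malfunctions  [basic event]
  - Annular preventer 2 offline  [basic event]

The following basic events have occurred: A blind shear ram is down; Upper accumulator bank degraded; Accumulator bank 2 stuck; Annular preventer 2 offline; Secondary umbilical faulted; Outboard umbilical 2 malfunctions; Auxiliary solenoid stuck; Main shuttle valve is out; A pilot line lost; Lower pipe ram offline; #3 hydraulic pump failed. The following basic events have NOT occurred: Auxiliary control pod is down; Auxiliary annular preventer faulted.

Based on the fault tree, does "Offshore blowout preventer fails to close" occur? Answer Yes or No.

No

Control pod down [AND]: Auxiliary annular preventer faulted=not, A pilot line lost=occurs → not all inputs occur → does not occur.
Hydraulic supply unavailable [AND]: Upper accumulator bank degraded=occurs, Secondary umbilical faulted=occurs, Control pod down=not → not all inputs occur → does not occur.
Annular stack fails [OR]: #3 hydraulic pump failed=occurs, Auxiliary solenoid stuck=occurs, Main shuttle valve is out=occurs → at least one input occurs → occurs.
Ram stack unavailable [OR]: Lower pipe ram offline=occurs, Auxiliary control pod is down=not → at least one input occurs → occurs.
Shear sequence lost [AND]: Ram stack unavailable=occurs, A blind shear ram is down=occurs → all inputs occur → occurs.
Backup path lost [AND]: Shear sequence lost=occurs, Accumulator bank 2 stuck=occurs, Outboard umbilical 2 malfunctions=occurs → all inputs occur → occurs.
Offshore blowout preventer fails to close [AND]: Hydraulic supply unavailable=not, Annular stack fails=occurs, Backup path lost=occurs, Annular preventer 2 offline=occurs → not all inputs occur → does not occur.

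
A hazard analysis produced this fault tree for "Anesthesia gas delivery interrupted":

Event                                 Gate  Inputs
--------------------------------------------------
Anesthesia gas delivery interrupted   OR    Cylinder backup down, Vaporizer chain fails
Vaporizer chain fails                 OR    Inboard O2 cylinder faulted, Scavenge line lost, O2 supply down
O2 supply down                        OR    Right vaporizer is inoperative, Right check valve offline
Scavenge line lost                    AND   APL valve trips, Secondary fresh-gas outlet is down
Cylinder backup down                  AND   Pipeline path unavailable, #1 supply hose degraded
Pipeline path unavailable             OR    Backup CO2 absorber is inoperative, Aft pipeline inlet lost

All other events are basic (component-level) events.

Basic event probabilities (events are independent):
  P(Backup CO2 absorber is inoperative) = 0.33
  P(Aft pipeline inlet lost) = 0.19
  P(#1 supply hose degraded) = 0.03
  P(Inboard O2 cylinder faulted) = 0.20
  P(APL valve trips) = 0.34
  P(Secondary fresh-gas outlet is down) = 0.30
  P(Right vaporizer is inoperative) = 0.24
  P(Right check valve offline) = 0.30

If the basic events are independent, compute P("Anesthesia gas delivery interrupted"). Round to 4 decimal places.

0.6231

P(Pipeline path unavailable) [OR] = 1 − (1−0.33) × (1−0.19) = 0.457300
P(Cylinder backup down) [AND] = 0.457300 × 0.03 = 0.013719
P(Scavenge line lost) [AND] = 0.34 × 0.30 = 0.102000
P(O2 supply down) [OR] = 1 − (1−0.24) × (1−0.30) = 0.468000
P(Vaporizer chain fails) [OR] = 1 − (1−0.20) × (1−0.102000) × (1−0.468000) = 0.617811
P(Anesthesia gas delivery interrupted) [OR] = 1 − (1−0.013719) × (1−0.617811) = 0.623054
Rounded to 4 decimal places: P(Anesthesia gas delivery interrupted) ≈ 0.6231.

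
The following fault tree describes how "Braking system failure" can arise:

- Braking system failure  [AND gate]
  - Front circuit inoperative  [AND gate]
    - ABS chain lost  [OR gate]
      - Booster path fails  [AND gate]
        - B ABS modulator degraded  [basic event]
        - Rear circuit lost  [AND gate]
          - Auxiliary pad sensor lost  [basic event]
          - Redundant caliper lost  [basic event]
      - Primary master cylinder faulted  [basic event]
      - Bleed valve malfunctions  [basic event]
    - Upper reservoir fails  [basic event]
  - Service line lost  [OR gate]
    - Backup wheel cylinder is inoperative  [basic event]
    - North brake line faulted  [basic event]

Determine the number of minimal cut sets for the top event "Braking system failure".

Rear circuit lost [AND]: one cut set from each child combined → 1 × 1 = 1 cut set(s).
Booster path fails [AND]: one cut set from each child combined → 1 × 1 = 1 cut set(s).
ABS chain lost [OR]: union of children's cut sets → 3 cut set(s).
Front circuit inoperative [AND]: one cut set from each child combined → 3 × 1 = 3 cut set(s).
Service line lost [OR]: union of children's cut sets → 2 cut set(s).
Braking system failure [AND]: one cut set from each child combined → 3 × 2 = 6 cut set(s).
Minimal cut sets: {Auxiliary pad sensor lost, B ABS modulator degraded, Backup wheel cylinder is inoperative, Redundant caliper lost, Upper reservoir fails}; {Auxiliary pad sensor lost, B ABS modulator degraded, North brake line faulted, Redundant caliper lost, Upper reservoir fails}; {Backup wheel cylinder is inoperative, Primary master cylinder faulted, Upper reservoir fails}; {North brake line faulted, Primary master cylinder faulted, Upper reservoir fails}; {Backup wheel cylinder is inoperative, Bleed valve malfunctions, Upper reservoir fails}; {Bleed valve malfunctions, North brake line faulted, Upper reservoir fails}.

6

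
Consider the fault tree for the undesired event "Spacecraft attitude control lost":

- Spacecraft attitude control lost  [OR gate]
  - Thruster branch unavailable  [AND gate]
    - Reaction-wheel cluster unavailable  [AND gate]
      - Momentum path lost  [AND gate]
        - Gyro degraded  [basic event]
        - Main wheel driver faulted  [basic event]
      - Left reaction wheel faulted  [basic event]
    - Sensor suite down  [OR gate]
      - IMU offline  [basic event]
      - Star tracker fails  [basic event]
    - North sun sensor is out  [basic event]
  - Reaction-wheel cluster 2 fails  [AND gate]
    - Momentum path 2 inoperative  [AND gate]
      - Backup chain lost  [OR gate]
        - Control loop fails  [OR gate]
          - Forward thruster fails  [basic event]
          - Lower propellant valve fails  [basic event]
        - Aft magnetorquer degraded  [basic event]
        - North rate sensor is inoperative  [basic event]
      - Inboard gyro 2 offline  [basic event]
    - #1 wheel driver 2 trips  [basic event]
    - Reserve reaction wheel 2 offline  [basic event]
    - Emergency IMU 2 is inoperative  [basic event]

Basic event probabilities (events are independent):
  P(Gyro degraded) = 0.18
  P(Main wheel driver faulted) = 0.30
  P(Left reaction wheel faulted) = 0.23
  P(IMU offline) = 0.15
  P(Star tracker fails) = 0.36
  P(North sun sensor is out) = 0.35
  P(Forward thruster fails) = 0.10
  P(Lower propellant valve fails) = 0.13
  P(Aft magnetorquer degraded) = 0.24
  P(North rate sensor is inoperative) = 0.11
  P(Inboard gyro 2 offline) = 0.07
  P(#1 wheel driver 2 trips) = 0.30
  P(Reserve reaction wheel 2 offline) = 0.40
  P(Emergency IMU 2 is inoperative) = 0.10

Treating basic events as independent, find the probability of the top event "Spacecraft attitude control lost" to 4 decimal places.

0.0024

P(Momentum path lost) [AND] = 0.18 × 0.30 = 0.054000
P(Reaction-wheel cluster unavailable) [AND] = 0.054000 × 0.23 = 0.012420
P(Sensor suite down) [OR] = 1 − (1−0.15) × (1−0.36) = 0.456000
P(Thruster branch unavailable) [AND] = 0.012420 × 0.456000 × 0.35 = 0.001982
P(Control loop fails) [OR] = 1 − (1−0.10) × (1−0.13) = 0.217000
P(Backup chain lost) [OR] = 1 − (1−0.217000) × (1−0.24) × (1−0.11) = 0.470379
P(Momentum path 2 inoperative) [AND] = 0.470379 × 0.07 = 0.032927
P(Reaction-wheel cluster 2 fails) [AND] = 0.032927 × 0.30 × 0.40 × 0.10 = 0.000395
P(Spacecraft attitude control lost) [OR] = 1 − (1−0.001982) × (1−0.000395) = 0.002376
Rounded to 4 decimal places: P(Spacecraft attitude control lost) ≈ 0.0024.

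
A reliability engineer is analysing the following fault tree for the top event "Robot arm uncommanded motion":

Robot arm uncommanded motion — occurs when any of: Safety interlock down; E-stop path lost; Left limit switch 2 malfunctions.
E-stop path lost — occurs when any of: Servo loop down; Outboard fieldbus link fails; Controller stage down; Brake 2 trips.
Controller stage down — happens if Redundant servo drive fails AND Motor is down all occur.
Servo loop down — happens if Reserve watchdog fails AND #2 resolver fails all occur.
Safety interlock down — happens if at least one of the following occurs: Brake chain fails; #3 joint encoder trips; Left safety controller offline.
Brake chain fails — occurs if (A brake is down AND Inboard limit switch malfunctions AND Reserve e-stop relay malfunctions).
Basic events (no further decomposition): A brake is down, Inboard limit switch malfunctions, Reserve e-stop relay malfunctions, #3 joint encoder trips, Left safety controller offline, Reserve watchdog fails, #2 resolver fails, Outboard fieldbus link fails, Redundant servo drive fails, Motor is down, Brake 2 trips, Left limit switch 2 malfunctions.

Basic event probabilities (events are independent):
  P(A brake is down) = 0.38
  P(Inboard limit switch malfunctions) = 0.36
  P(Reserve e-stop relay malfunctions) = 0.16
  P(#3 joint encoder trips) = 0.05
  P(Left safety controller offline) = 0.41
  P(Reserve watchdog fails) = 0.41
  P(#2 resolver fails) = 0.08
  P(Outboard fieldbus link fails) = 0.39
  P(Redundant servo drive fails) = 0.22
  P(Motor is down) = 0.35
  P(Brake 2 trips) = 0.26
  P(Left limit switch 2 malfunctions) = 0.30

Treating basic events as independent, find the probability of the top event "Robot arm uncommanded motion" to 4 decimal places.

0.8454

P(Brake chain fails) [AND] = 0.38 × 0.36 × 0.16 = 0.021888
P(Safety interlock down) [OR] = 1 − (1−0.021888) × (1−0.05) × (1−0.41) = 0.451768
P(Servo loop down) [AND] = 0.41 × 0.08 = 0.032800
P(Controller stage down) [AND] = 0.22 × 0.35 = 0.077000
P(E-stop path lost) [OR] = 1 − (1−0.032800) × (1−0.39) × (1−0.077000) × (1−0.26) = 0.597024
P(Robot arm uncommanded motion) [OR] = 1 − (1−0.451768) × (1−0.597024) × (1−0.30) = 0.845353
Rounded to 4 decimal places: P(Robot arm uncommanded motion) ≈ 0.8454.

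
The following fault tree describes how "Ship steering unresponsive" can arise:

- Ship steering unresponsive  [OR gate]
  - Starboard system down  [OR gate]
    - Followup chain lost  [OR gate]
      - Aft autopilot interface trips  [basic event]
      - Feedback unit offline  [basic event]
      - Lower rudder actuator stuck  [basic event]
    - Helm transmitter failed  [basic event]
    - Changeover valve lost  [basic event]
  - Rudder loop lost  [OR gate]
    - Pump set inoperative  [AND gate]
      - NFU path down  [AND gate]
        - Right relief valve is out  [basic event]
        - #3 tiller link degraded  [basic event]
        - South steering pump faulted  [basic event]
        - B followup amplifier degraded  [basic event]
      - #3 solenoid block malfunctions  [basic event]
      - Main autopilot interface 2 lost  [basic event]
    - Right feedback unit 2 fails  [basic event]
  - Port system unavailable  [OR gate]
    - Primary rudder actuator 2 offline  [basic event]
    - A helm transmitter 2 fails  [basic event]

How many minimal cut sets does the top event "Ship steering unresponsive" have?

9

Followup chain lost [OR]: union of children's cut sets → 3 cut set(s).
Starboard system down [OR]: union of children's cut sets → 5 cut set(s).
NFU path down [AND]: one cut set from each child combined → 1 × 1 × 1 × 1 = 1 cut set(s).
Pump set inoperative [AND]: one cut set from each child combined → 1 × 1 × 1 = 1 cut set(s).
Rudder loop lost [OR]: union of children's cut sets → 2 cut set(s).
Port system unavailable [OR]: union of children's cut sets → 2 cut set(s).
Ship steering unresponsive [OR]: union of children's cut sets → 9 cut set(s).
Minimal cut sets: {Aft autopilot interface trips}; {Feedback unit offline}; {Lower rudder actuator stuck}; {Helm transmitter failed}; {Changeover valve lost}; {#3 solenoid block malfunctions, #3 tiller link degraded, B followup amplifier degraded, Main autopilot interface 2 lost, Right relief valve is out, South steering pump faulted}; {Right feedback unit 2 fails}; {Primary rudder actuator 2 offline}; {A helm transmitter 2 fails}.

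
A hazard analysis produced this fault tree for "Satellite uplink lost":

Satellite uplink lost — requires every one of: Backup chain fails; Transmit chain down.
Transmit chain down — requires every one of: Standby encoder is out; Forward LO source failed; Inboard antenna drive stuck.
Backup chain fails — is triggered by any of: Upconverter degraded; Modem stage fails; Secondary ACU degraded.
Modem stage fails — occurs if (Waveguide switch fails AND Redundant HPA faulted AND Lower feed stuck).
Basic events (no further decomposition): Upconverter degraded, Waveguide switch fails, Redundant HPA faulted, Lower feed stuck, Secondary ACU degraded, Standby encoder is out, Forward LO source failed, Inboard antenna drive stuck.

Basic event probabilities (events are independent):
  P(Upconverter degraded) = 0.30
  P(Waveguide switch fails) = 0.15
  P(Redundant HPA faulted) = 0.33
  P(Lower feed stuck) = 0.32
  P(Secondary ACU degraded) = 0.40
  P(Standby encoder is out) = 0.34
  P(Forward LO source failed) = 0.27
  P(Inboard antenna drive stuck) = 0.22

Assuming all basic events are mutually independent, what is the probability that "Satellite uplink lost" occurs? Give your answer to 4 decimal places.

P(Modem stage fails) [AND] = 0.15 × 0.33 × 0.32 = 0.015840
P(Backup chain fails) [OR] = 1 − (1−0.30) × (1−0.015840) × (1−0.40) = 0.586653
P(Transmit chain down) [AND] = 0.34 × 0.27 × 0.22 = 0.020196
P(Satellite uplink lost) [AND] = 0.586653 × 0.020196 = 0.011848
Rounded to 4 decimal places: P(Satellite uplink lost) ≈ 0.0118.

0.0118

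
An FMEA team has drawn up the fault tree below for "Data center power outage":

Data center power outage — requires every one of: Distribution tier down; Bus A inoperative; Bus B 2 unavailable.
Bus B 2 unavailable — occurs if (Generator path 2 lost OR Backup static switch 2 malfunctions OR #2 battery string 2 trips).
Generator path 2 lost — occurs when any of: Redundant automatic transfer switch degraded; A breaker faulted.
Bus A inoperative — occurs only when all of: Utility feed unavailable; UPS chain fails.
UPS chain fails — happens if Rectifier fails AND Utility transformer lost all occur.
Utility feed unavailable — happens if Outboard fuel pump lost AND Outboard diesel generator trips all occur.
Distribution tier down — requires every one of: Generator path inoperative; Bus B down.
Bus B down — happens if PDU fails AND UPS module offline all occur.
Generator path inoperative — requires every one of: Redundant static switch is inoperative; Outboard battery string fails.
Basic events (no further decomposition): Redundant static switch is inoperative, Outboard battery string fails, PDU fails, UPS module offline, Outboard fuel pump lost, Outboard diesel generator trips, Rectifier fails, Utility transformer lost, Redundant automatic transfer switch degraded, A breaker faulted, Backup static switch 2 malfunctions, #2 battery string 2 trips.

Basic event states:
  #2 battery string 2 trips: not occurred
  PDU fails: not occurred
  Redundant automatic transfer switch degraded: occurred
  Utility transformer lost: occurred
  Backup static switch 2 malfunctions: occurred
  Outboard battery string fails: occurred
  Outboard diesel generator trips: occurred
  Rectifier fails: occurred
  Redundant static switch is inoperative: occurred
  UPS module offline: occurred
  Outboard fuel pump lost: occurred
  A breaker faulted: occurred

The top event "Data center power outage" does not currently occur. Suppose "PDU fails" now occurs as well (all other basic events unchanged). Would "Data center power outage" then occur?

Counterfactual: set "PDU fails" to occurred.
Generator path inoperative [AND]: Redundant static switch is inoperative=occurs, Outboard battery string fails=occurs → all inputs occur → occurs.
Bus B down [AND]: PDU fails=occurs, UPS module offline=occurs → all inputs occur → occurs.
Distribution tier down [AND]: Generator path inoperative=occurs, Bus B down=occurs → all inputs occur → occurs.
Utility feed unavailable [AND]: Outboard fuel pump lost=occurs, Outboard diesel generator trips=occurs → all inputs occur → occurs.
UPS chain fails [AND]: Rectifier fails=occurs, Utility transformer lost=occurs → all inputs occur → occurs.
Bus A inoperative [AND]: Utility feed unavailable=occurs, UPS chain fails=occurs → all inputs occur → occurs.
Generator path 2 lost [OR]: Redundant automatic transfer switch degraded=occurs, A breaker faulted=occurs → at least one input occurs → occurs.
Bus B 2 unavailable [OR]: Generator path 2 lost=occurs, Backup static switch 2 malfunctions=occurs, #2 battery string 2 trips=not → at least one input occurs → occurs.
Data center power outage [AND]: Distribution tier down=occurs, Bus A inoperative=occurs, Bus B 2 unavailable=occurs → all inputs occur → occurs.

Yes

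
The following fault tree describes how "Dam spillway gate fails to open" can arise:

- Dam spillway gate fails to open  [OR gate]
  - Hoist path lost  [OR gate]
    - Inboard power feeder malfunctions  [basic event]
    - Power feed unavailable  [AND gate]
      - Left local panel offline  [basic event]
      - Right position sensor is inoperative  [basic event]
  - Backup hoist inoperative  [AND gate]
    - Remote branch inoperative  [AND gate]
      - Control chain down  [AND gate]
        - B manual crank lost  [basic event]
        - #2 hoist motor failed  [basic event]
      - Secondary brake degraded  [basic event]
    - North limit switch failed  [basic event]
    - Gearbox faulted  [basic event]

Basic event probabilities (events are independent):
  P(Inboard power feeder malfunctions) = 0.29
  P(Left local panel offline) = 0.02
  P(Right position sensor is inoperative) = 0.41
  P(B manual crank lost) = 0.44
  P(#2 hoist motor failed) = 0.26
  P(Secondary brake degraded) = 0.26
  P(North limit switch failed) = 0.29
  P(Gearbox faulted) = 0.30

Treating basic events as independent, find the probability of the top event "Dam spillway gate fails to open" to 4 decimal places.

P(Power feed unavailable) [AND] = 0.02 × 0.41 = 0.008200
P(Hoist path lost) [OR] = 1 − (1−0.29) × (1−0.008200) = 0.295822
P(Control chain down) [AND] = 0.44 × 0.26 = 0.114400
P(Remote branch inoperative) [AND] = 0.114400 × 0.26 = 0.029744
P(Backup hoist inoperative) [AND] = 0.029744 × 0.29 × 0.30 = 0.002588
P(Dam spillway gate fails to open) [OR] = 1 − (1−0.295822) × (1−0.002588) = 0.297644
Rounded to 4 decimal places: P(Dam spillway gate fails to open) ≈ 0.2976.

0.2976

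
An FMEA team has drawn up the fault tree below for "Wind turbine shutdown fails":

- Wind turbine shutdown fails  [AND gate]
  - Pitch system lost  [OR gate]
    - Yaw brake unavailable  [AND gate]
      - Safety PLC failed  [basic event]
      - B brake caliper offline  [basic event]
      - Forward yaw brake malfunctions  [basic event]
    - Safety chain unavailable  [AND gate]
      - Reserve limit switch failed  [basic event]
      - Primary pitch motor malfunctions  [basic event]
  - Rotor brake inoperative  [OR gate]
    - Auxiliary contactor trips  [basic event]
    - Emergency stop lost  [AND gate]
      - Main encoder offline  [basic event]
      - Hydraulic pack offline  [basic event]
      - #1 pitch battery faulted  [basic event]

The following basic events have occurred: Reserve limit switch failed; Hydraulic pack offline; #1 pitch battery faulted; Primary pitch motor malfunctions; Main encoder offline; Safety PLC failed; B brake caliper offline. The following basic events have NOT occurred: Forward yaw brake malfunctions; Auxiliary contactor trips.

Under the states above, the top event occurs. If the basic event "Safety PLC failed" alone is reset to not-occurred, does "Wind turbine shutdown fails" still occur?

Counterfactual: set "Safety PLC failed" to not occurred.
Yaw brake unavailable [AND]: Safety PLC failed=not, B brake caliper offline=occurs, Forward yaw brake malfunctions=not → not all inputs occur → does not occur.
Safety chain unavailable [AND]: Reserve limit switch failed=occurs, Primary pitch motor malfunctions=occurs → all inputs occur → occurs.
Pitch system lost [OR]: Yaw brake unavailable=not, Safety chain unavailable=occurs → at least one input occurs → occurs.
Emergency stop lost [AND]: Main encoder offline=occurs, Hydraulic pack offline=occurs, #1 pitch battery faulted=occurs → all inputs occur → occurs.
Rotor brake inoperative [OR]: Auxiliary contactor trips=not, Emergency stop lost=occurs → at least one input occurs → occurs.
Wind turbine shutdown fails [AND]: Pitch system lost=occurs, Rotor brake inoperative=occurs → all inputs occur → occurs.

Yes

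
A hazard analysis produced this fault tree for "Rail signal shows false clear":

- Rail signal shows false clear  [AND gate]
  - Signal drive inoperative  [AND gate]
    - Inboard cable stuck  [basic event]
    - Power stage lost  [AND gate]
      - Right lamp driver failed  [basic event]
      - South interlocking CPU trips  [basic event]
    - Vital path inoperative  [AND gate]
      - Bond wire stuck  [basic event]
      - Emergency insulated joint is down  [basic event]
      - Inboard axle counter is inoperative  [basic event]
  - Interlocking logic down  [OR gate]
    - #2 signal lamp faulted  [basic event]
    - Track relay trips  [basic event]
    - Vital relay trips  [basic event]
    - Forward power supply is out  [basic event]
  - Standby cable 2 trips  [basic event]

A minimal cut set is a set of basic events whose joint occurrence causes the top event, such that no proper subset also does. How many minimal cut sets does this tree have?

Power stage lost [AND]: one cut set from each child combined → 1 × 1 = 1 cut set(s).
Vital path inoperative [AND]: one cut set from each child combined → 1 × 1 × 1 = 1 cut set(s).
Signal drive inoperative [AND]: one cut set from each child combined → 1 × 1 × 1 = 1 cut set(s).
Interlocking logic down [OR]: union of children's cut sets → 4 cut set(s).
Rail signal shows false clear [AND]: one cut set from each child combined → 1 × 4 × 1 = 4 cut set(s).
Minimal cut sets: {#2 signal lamp faulted, Bond wire stuck, Emergency insulated joint is down, Inboard axle counter is inoperative, Inboard cable stuck, Right lamp driver failed, South interlocking CPU trips, Standby cable 2 trips}; {Bond wire stuck, Emergency insulated joint is down, Inboard axle counter is inoperative, Inboard cable stuck, Right lamp driver failed, South interlocking CPU trips, Standby cable 2 trips, Track relay trips}; {Bond wire stuck, Emergency insulated joint is down, Inboard axle counter is inoperative, Inboard cable stuck, Right lamp driver failed, South interlocking CPU trips, Standby cable 2 trips, Vital relay trips}; {Bond wire stuck, Emergency insulated joint is down, Forward power supply is out, Inboard axle counter is inoperative, Inboard cable stuck, Right lamp driver failed, South interlocking CPU trips, Standby cable 2 trips}.

4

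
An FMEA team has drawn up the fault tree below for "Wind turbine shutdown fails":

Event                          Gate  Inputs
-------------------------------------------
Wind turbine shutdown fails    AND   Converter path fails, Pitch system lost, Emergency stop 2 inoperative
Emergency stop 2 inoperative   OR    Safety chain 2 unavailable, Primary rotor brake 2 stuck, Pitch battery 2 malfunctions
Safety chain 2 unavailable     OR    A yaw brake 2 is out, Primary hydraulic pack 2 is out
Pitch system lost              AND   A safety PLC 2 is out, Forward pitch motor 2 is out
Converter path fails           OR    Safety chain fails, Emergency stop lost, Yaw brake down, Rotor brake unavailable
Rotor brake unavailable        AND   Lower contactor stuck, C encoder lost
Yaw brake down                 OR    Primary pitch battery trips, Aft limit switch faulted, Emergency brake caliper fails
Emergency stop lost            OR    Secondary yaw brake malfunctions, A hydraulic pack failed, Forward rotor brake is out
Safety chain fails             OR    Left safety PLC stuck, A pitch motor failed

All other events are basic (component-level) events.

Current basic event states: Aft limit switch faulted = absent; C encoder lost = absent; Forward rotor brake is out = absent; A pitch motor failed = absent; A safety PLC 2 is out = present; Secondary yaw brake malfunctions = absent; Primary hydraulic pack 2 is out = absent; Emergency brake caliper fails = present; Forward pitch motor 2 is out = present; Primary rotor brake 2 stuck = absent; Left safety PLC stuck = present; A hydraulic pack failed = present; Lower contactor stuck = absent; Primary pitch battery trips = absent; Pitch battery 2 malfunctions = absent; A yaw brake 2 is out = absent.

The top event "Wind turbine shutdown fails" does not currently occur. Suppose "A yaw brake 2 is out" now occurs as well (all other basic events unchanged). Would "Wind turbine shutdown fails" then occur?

Yes

Counterfactual: set "A yaw brake 2 is out" to occurred.
Safety chain fails [OR]: Left safety PLC stuck=occurs, A pitch motor failed=not → at least one input occurs → occurs.
Emergency stop lost [OR]: Secondary yaw brake malfunctions=not, A hydraulic pack failed=occurs, Forward rotor brake is out=not → at least one input occurs → occurs.
Yaw brake down [OR]: Primary pitch battery trips=not, Aft limit switch faulted=not, Emergency brake caliper fails=occurs → at least one input occurs → occurs.
Rotor brake unavailable [AND]: Lower contactor stuck=not, C encoder lost=not → not all inputs occur → does not occur.
Converter path fails [OR]: Safety chain fails=occurs, Emergency stop lost=occurs, Yaw brake down=occurs, Rotor brake unavailable=not → at least one input occurs → occurs.
Pitch system lost [AND]: A safety PLC 2 is out=occurs, Forward pitch motor 2 is out=occurs → all inputs occur → occurs.
Safety chain 2 unavailable [OR]: A yaw brake 2 is out=occurs, Primary hydraulic pack 2 is out=not → at least one input occurs → occurs.
Emergency stop 2 inoperative [OR]: Safety chain 2 unavailable=occurs, Primary rotor brake 2 stuck=not, Pitch battery 2 malfunctions=not → at least one input occurs → occurs.
Wind turbine shutdown fails [AND]: Converter path fails=occurs, Pitch system lost=occurs, Emergency stop 2 inoperative=occurs → all inputs occur → occurs.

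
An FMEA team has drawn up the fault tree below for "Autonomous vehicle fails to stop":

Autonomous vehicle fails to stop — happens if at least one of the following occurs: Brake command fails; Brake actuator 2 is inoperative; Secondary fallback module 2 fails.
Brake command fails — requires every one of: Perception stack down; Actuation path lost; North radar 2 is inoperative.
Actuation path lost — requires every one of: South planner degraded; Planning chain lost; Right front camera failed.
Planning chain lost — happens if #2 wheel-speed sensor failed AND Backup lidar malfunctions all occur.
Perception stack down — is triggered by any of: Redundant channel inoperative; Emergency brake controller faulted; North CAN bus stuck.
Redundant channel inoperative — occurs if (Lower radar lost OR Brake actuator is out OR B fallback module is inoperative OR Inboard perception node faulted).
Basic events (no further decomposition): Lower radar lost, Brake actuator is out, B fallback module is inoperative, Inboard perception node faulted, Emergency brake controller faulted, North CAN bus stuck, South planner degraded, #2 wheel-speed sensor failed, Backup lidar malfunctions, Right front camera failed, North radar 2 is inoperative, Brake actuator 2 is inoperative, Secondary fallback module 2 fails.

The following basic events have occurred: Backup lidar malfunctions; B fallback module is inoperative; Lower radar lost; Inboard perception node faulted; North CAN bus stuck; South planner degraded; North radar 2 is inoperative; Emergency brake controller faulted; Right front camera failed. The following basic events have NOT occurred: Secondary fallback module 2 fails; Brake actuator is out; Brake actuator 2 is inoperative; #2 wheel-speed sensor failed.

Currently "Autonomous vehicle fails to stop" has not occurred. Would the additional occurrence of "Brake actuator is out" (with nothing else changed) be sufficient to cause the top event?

No

Counterfactual: set "Brake actuator is out" to occurred.
Redundant channel inoperative [OR]: Lower radar lost=occurs, Brake actuator is out=occurs, B fallback module is inoperative=occurs, Inboard perception node faulted=occurs → at least one input occurs → occurs.
Perception stack down [OR]: Redundant channel inoperative=occurs, Emergency brake controller faulted=occurs, North CAN bus stuck=occurs → at least one input occurs → occurs.
Planning chain lost [AND]: #2 wheel-speed sensor failed=not, Backup lidar malfunctions=occurs → not all inputs occur → does not occur.
Actuation path lost [AND]: South planner degraded=occurs, Planning chain lost=not, Right front camera failed=occurs → not all inputs occur → does not occur.
Brake command fails [AND]: Perception stack down=occurs, Actuation path lost=not, North radar 2 is inoperative=occurs → not all inputs occur → does not occur.
Autonomous vehicle fails to stop [OR]: Brake command fails=not, Brake actuator 2 is inoperative=not, Secondary fallback module 2 fails=not → no input occurs → does not occur.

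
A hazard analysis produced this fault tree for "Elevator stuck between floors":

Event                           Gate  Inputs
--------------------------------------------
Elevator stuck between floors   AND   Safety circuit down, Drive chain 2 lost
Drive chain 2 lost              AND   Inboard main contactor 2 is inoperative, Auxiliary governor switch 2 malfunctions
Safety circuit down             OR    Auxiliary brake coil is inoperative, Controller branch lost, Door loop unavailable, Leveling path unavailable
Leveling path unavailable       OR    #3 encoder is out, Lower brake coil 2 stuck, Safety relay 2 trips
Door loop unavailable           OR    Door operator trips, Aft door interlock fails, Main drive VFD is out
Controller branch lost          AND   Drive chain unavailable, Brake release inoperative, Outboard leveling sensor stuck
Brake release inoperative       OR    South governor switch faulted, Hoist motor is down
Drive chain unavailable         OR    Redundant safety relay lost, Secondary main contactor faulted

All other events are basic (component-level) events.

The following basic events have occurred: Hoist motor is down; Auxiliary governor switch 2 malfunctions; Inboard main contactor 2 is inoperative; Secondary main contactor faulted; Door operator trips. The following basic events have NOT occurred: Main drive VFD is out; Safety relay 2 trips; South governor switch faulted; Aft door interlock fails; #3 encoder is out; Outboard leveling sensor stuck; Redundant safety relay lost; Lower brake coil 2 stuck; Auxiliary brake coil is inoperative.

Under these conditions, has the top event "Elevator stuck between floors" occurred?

Yes

Drive chain unavailable [OR]: Redundant safety relay lost=not, Secondary main contactor faulted=occurs → at least one input occurs → occurs.
Brake release inoperative [OR]: South governor switch faulted=not, Hoist motor is down=occurs → at least one input occurs → occurs.
Controller branch lost [AND]: Drive chain unavailable=occurs, Brake release inoperative=occurs, Outboard leveling sensor stuck=not → not all inputs occur → does not occur.
Door loop unavailable [OR]: Door operator trips=occurs, Aft door interlock fails=not, Main drive VFD is out=not → at least one input occurs → occurs.
Leveling path unavailable [OR]: #3 encoder is out=not, Lower brake coil 2 stuck=not, Safety relay 2 trips=not → no input occurs → does not occur.
Safety circuit down [OR]: Auxiliary brake coil is inoperative=not, Controller branch lost=not, Door loop unavailable=occurs, Leveling path unavailable=not → at least one input occurs → occurs.
Drive chain 2 lost [AND]: Inboard main contactor 2 is inoperative=occurs, Auxiliary governor switch 2 malfunctions=occurs → all inputs occur → occurs.
Elevator stuck between floors [AND]: Safety circuit down=occurs, Drive chain 2 lost=occurs → all inputs occur → occurs.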